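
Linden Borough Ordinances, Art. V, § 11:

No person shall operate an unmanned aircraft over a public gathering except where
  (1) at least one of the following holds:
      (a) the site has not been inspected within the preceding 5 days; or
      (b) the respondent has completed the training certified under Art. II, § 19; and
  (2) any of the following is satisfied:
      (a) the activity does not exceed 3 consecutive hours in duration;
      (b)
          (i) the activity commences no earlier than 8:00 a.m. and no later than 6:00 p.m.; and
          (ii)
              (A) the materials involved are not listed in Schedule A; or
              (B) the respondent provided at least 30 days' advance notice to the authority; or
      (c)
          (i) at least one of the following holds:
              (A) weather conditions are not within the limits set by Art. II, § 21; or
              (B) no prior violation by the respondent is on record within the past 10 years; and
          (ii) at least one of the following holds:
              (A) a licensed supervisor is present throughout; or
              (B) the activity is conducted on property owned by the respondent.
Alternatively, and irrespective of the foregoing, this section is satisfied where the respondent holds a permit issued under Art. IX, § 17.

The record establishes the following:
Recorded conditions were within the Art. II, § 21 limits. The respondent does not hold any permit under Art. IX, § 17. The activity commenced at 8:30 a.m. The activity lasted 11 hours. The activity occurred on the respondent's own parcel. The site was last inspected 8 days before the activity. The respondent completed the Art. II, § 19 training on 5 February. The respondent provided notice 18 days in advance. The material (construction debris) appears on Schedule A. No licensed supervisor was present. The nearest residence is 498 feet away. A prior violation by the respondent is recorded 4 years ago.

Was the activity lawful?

No — unlawful.

(a) not (site inspected) — met.
(b) training certified — holds.
(1) = T OR T = true.
(a) ≤ 3 hrs duration — fails.
(i) start within hours — met.
(A) not (Schedule A material) — not satisfied.
(B) ≥30 days' notice — not met.
(ii): F OR F → false.
So (b) is not satisfied (T AND F).
(A) not (weather ok) — fails.
(B) no prior violation — not satisfied.
(i): F OR F → false.
(A) supervisor present — not met.
(B) own property — holds.
So (ii) is satisfied (F OR T).
(c) = F AND T = false.
(2) = F OR F OR F = false.
Overall = T AND F = false.
Exception (holds permit) — not satisfied.
Result: main false OR exception false → false.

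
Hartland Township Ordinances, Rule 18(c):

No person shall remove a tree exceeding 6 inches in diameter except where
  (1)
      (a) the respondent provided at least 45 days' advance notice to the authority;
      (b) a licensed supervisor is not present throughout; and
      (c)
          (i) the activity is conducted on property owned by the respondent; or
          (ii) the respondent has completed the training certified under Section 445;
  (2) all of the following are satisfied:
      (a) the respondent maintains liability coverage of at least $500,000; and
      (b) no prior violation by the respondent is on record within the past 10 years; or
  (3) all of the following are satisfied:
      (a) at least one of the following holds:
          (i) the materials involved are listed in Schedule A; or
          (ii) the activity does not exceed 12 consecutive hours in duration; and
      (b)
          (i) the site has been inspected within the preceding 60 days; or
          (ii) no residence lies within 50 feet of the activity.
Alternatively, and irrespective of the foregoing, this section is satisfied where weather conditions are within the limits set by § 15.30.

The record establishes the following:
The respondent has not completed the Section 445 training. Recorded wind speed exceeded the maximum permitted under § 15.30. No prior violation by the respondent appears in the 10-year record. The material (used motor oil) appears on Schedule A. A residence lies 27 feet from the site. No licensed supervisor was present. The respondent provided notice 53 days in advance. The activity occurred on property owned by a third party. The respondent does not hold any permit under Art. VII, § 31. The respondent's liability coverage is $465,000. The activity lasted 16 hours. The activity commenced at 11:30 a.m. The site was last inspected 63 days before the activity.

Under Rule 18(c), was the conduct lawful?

No — unlawful.

(a) ≥45 days' notice — satisfied.
(b) not (supervisor present) — met.
(i) own property — not met.
(ii) training certified — not satisfied.
(c): F OR F → false.
(1) = T AND T AND F = false.
(a) coverage ≥ $500,000 — not satisfied.
(b) no prior violation — met.
(2) = F AND T = false.
(i) Schedule A material — met.
(ii) ≤ 12 hrs duration — not satisfied.
(a) = T OR F = true.
(i) site inspected — fails.
(ii) no residence in 50 ft — not satisfied.
(b): F OR F → false.
(3): T AND F → false.
So Overall is not satisfied (F OR F OR F).
Exception (weather ok) — not satisfied.
Result: main false OR exception false → false.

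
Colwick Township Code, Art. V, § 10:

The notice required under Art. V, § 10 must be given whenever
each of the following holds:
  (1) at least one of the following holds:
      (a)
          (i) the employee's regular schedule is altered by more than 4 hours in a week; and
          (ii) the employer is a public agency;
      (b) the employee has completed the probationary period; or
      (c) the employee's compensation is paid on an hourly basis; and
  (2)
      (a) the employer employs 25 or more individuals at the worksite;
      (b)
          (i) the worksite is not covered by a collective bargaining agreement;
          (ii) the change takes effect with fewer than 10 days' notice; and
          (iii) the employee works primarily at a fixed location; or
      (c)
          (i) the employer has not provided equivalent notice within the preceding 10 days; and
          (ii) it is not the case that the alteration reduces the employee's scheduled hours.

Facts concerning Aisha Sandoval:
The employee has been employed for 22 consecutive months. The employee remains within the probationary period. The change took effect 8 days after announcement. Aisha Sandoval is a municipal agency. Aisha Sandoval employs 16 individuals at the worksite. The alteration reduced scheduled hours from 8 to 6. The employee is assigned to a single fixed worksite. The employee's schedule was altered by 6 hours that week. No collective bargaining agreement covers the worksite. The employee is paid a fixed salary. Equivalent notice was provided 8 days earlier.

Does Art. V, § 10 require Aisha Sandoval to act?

Yes — required.

(i) schedule shift > 4h — holds.
(ii) public agency — holds.
(a): T AND T → true.
(b) past probation — not met.
(c) hourly-paid — fails.
(1): T OR F OR F → true.
(a) ≥ 25 at site — not met.
(i) no CBA — satisfied.
(ii) < 10 days' notice — holds.
(iii) fixed location — met.
(b) = T AND T AND T = true.
(i) no recent notice — not met.
(ii) not (hours reduced) — not satisfied.
So (c) is not satisfied (F AND F).
(2): F OR T OR F → true.
So Overall is satisfied (T AND T).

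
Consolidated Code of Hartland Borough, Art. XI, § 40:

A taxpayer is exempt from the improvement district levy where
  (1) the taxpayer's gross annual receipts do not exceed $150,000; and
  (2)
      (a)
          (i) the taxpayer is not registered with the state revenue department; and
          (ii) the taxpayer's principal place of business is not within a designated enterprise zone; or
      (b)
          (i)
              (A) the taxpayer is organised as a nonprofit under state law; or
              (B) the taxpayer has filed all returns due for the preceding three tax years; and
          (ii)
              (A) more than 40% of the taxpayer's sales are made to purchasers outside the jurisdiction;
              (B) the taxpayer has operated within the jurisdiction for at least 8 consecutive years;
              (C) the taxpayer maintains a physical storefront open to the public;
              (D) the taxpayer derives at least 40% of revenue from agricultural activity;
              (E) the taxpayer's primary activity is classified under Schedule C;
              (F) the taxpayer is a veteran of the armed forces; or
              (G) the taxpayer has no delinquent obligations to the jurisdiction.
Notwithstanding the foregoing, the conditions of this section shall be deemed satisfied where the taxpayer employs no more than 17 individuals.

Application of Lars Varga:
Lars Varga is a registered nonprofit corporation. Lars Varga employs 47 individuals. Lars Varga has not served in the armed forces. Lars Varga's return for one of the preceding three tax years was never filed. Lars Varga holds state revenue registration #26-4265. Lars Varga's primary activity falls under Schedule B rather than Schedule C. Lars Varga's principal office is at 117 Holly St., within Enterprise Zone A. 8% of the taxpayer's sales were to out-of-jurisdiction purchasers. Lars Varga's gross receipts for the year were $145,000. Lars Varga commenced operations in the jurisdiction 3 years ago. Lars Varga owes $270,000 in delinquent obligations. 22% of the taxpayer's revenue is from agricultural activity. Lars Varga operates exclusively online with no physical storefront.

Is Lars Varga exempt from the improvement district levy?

No — not exempt.

(1) receipts ≤ $150,000 — holds.
(i) not (state-registered) — fails.
(ii) not (in enterprise zone) — not satisfied.
(a) = F AND F = false.
(A) nonprofit — satisfied.
(B) returns current — not met.
(i): T OR F → true.
(A) >40% out-of-jur. sales — fails.
(B) ≥ 8 yrs in jurisdiction — not satisfied.
(C) has storefront — not satisfied.
(D) ≥40% agricultural — not met.
(E) Schedule C activity — not satisfied.
(F) veteran — fails.
(G) no delinquency — not met.
(ii): F OR F OR F OR F OR F OR F OR F → false.
(b): T AND F → false.
(2): F OR F → false.
Overall = T AND F = false.
Exception (≤ 17 employees) — not satisfied.
Result: main false OR exception false → false.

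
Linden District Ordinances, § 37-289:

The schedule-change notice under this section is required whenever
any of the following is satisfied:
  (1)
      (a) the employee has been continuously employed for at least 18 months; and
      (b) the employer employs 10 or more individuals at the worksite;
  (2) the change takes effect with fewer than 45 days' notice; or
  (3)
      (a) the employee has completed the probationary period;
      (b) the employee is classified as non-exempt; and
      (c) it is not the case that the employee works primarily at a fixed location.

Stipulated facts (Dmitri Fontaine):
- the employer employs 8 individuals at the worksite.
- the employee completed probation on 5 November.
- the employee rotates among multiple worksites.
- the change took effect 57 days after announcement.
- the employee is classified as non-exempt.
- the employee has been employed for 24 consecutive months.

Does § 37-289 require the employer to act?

(a) tenure ≥ 18 mo. — met.
(b) ≥ 10 at site — fails.
(1): T AND F → false.
(2) < 45 days' notice — fails.
(a) past probation — met.
(b) non-exempt — met.
(c) not (fixed location) — satisfied.
(3): T AND T AND T → true.
Overall: F OR F OR T → true.

Yes — required.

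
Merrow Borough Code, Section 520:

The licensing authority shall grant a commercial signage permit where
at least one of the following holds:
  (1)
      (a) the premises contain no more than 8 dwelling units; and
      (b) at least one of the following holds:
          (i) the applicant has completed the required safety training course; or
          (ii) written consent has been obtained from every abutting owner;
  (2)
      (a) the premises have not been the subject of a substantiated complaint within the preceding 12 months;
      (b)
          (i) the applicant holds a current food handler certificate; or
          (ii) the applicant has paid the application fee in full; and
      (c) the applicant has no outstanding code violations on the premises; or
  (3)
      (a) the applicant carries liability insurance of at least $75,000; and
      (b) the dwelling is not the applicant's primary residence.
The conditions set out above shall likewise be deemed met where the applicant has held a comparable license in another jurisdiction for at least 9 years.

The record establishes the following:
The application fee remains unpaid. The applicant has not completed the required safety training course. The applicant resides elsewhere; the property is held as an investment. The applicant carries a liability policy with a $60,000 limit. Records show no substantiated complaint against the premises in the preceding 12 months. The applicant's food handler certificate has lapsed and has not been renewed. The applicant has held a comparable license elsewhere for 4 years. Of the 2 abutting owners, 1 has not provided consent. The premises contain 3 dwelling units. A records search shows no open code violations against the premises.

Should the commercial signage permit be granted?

No — denied.

(a) ≤ 8 units — satisfied.
(i) safety training — fails.
(ii) all abutters consent — fails.
(b) = F OR F = false.
So (1) is not satisfied (T AND F).
(a) no complaint in 12 mo. — satisfied.
(i) food handler cert. — fails.
(ii) fee paid — fails.
So (b) is not satisfied (F OR F).
(c) no code violations — holds.
So (2) is not satisfied (T AND F AND T).
(a) insurance ≥ $75,000 — not met.
(b) not (primary residence) — satisfied.
So (3) is not satisfied (F AND T).
Overall: F OR F OR F → false.
Exception (prior license ≥ 9 yr) — not satisfied.
Result: main false OR exception false → false.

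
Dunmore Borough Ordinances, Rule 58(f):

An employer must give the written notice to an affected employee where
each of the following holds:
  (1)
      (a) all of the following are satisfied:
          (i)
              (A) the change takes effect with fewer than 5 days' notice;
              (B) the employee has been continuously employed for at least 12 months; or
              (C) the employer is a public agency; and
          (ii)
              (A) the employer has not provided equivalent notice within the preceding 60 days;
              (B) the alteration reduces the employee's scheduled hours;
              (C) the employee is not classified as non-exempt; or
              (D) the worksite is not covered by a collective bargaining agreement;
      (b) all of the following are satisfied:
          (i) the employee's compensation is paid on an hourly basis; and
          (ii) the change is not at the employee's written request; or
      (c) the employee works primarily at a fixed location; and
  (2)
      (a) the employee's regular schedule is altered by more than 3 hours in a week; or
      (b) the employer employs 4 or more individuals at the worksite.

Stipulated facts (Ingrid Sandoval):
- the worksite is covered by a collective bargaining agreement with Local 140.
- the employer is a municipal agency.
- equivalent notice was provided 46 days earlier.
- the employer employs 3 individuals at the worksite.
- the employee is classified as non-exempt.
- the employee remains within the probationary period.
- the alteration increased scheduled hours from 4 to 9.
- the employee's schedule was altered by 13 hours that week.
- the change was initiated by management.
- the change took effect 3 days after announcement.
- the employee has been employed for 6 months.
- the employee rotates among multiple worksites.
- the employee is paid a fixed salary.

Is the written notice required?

No — not required.

(A) < 5 days' notice — met.
(B) tenure ≥ 12 mo. — fails.
(C) public agency — satisfied.
(i): T OR F OR T → true.
(A) no recent notice — not satisfied.
(B) hours reduced — fails.
(C) not (non-exempt) — fails.
(D) no CBA — fails.
(ii): F OR F OR F OR F → false.
(a): T AND F → false.
(i) hourly-paid — fails.
(ii) not employee-requested — holds.
(b) = F AND T = false.
(c) fixed location — not met.
(1) = F OR F OR F = false.
(a) schedule shift > 3h — met.
(b) ≥ 4 at site — not satisfied.
(2) = T OR F = true.
Overall: F AND T → false.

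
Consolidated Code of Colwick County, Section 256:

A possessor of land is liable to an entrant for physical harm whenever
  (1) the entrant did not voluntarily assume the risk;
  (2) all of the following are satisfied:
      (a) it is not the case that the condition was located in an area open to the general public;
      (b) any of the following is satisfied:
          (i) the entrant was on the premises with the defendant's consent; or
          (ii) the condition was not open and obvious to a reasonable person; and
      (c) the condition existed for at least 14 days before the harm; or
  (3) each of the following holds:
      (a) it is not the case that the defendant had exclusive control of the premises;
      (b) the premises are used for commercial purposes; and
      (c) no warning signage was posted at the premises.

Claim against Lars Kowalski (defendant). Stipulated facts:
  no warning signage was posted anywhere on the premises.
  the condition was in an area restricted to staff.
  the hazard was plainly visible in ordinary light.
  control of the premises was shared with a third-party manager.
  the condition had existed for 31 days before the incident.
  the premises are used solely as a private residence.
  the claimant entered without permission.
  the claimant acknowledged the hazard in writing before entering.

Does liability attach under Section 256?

No — not liable.

(1) no assumed risk — fails.
(a) not (public area) — holds.
(i) consent to enter — fails.
(ii) not open/obvious — not met.
(b) = F OR F = false.
(c) condition ≥14 days old — satisfied.
So (2) is not satisfied (T AND F AND T).
(a) not (exclusive control) — met.
(b) commercial use — not met.
(c) no signage posted — holds.
So (3) is not satisfied (T AND F AND T).
Overall = F OR F OR F = false.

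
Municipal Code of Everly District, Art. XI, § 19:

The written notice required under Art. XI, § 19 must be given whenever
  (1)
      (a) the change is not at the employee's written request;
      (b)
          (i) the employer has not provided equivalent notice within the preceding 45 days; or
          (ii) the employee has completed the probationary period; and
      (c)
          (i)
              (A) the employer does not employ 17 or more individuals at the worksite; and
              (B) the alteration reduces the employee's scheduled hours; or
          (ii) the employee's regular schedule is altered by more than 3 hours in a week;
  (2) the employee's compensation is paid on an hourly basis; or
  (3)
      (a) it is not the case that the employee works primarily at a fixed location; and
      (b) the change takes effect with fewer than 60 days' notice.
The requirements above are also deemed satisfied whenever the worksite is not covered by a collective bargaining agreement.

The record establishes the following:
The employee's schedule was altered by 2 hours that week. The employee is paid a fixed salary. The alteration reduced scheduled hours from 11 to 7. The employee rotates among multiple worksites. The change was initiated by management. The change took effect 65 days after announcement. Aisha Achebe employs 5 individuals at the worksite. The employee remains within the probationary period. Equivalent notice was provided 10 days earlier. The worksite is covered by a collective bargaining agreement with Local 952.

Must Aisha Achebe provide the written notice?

(a) not employee-requested — holds.
(i) no recent notice — fails.
(ii) past probation — fails.
(b) = F OR F = false.
(A) not (≥ 17 at site) — holds.
(B) hours reduced — met.
(i) = T AND T = true.
(ii) schedule shift > 3h — not satisfied.
(c) = T OR F = true.
So (1) is not satisfied (T AND F AND T).
(2) hourly-paid — not met.
(a) not (fixed location) — holds.
(b) < 60 days' notice — not satisfied.
(3) = T AND F = false.
So Overall is not satisfied (F OR F OR F).
Exception (no CBA) — not satisfied.
Result: main false OR exception false → false.

No — not required.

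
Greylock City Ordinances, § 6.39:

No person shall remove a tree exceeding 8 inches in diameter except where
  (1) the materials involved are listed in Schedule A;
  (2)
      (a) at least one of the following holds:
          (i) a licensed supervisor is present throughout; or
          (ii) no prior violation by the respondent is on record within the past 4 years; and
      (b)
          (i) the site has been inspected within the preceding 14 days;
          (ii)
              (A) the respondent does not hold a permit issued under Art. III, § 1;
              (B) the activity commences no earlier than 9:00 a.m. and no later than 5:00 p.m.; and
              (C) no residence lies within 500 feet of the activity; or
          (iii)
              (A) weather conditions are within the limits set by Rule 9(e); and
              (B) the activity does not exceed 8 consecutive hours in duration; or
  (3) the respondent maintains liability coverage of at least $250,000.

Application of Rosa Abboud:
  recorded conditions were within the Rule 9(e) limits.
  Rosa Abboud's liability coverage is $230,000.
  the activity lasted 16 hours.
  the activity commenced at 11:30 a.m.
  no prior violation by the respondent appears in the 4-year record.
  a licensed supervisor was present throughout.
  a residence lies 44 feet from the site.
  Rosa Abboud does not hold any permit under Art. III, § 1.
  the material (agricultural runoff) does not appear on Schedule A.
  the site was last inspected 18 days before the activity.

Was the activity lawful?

(1) Schedule A material — fails.
(i) supervisor present — holds.
(ii) no prior violation — met.
(a): T OR T → true.
(i) site inspected — fails.
(A) not (holds permit) — holds.
(B) start within hours — met.
(C) no residence in 500 ft — not satisfied.
So (ii) is not satisfied (T AND T AND F).
(A) weather ok — met.
(B) ≤ 8 hrs duration — fails.
(iii) = T AND F = false.
(b) = F OR F OR F = false.
(2) = T AND F = false.
(3) coverage ≥ $250,000 — not met.
Overall: F OR F OR F → false.

No — unlawful.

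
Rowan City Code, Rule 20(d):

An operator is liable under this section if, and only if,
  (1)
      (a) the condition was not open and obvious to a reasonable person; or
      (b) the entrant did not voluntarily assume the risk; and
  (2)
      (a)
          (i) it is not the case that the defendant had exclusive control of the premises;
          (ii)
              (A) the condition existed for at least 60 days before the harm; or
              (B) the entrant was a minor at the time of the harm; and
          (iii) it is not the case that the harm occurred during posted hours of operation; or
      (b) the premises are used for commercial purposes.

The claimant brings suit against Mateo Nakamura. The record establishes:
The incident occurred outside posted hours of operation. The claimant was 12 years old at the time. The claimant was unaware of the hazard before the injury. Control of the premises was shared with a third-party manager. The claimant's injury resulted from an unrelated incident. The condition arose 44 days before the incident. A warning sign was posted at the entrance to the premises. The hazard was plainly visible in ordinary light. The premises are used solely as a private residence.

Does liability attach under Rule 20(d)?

Yes — liable.

(a) not open/obvious — not met.
(b) no assumed risk — met.
So (1) is satisfied (F OR T).
(i) not (exclusive control) — met.
(A) condition ≥60 days old — fails.
(B) entrant a minor — met.
(ii) = F OR T = true.
(iii) not (during posted hours) — holds.
So (a) is satisfied (T AND T AND T).
(b) commercial use — not met.
(2) = T OR F = true.
Overall = T AND T = true.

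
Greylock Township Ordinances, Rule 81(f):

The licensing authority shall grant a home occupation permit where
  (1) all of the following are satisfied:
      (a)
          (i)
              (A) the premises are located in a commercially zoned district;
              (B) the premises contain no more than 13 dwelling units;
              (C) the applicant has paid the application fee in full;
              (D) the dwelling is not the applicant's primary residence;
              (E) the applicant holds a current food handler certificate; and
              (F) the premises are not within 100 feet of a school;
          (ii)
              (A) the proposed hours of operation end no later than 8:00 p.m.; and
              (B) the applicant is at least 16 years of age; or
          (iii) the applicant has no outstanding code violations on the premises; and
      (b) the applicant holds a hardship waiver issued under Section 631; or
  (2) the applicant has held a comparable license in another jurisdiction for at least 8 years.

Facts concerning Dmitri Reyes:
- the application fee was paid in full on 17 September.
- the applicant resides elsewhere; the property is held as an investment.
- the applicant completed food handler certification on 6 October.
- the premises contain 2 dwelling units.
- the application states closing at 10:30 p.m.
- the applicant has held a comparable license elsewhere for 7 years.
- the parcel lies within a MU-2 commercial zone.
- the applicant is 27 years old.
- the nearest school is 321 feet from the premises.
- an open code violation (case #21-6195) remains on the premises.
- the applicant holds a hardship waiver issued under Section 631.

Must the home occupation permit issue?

(A) commercially zoned — met.
(B) ≤ 13 units — holds.
(C) fee paid — satisfied.
(D) not (primary residence) — holds.
(E) food handler cert. — holds.
(F) ≥100 ft from school — holds.
(i) = T AND T AND T AND T AND T AND T = true.
(A) closes by 8 p.m. — not satisfied.
(B) age ≥ 16 — holds.
(ii): F AND T → false.
(iii) no code violations — not satisfied.
So (a) is satisfied (T OR F OR F).
(b) hardship waiver — holds.
(1): T AND T → true.
(2) prior license ≥ 8 yr — not met.
Overall: T OR F → true.

Yes — granted.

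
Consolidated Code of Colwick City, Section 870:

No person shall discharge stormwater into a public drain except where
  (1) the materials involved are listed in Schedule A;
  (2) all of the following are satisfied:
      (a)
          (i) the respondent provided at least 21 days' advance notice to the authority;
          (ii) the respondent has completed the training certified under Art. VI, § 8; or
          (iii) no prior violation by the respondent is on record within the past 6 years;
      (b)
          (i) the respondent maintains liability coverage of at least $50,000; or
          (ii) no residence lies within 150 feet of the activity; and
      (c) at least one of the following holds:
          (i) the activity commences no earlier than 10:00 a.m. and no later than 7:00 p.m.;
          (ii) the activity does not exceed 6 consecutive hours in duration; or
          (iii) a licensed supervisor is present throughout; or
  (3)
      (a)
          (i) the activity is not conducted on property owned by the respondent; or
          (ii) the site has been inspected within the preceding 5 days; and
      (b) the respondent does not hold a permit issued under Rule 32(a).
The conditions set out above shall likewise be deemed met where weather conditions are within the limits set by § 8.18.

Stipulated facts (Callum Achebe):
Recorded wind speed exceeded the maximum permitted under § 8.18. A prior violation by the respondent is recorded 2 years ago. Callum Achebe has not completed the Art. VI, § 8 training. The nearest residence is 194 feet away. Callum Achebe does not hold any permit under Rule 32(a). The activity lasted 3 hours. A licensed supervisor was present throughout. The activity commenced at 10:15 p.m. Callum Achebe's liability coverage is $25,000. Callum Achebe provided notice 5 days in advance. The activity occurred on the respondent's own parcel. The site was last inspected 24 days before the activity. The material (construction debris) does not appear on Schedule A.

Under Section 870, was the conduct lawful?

No — unlawful.

(1) Schedule A material — not met.
(i) ≥21 days' notice — not met.
(ii) training certified — not satisfied.
(iii) no prior violation — not met.
(a): F OR F OR F → false.
(i) coverage ≥ $50,000 — fails.
(ii) no residence in 150 ft — satisfied.
(b) = F OR T = true.
(i) start within hours — fails.
(ii) ≤ 6 hrs duration — satisfied.
(iii) supervisor present — met.
(c): F OR T OR T → true.
So (2) is not satisfied (F AND T AND T).
(i) not (own property) — not satisfied.
(ii) site inspected — fails.
(a) = F OR F = false.
(b) not (holds permit) — met.
(3): F AND T → false.
Overall: F OR F OR F → false.
Exception (weather ok) — not satisfied.
Result: main false OR exception false → false.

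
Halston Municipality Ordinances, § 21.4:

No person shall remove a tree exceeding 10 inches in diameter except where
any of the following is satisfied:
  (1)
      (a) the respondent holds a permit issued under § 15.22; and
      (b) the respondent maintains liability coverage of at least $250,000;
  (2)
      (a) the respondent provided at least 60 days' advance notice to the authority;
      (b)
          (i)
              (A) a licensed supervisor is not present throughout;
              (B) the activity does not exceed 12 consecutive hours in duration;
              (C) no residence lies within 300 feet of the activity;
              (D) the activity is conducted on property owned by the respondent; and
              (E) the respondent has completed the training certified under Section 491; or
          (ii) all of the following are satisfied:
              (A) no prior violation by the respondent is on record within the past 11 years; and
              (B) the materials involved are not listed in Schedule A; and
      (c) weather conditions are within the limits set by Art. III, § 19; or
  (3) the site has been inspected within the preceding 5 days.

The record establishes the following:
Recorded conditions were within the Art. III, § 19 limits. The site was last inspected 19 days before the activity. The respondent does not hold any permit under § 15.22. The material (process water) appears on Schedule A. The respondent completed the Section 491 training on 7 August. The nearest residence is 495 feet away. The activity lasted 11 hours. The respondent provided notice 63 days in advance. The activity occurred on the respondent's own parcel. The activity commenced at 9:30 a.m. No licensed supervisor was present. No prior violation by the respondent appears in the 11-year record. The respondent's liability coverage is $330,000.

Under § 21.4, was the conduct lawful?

Yes — lawful.

(a) holds permit — not met.
(b) coverage ≥ $250,000 — holds.
(1) = F AND T = false.
(a) ≥60 days' notice — satisfied.
(A) not (supervisor present) — met.
(B) ≤ 12 hrs duration — met.
(C) no residence in 300 ft — satisfied.
(D) own property — holds.
(E) training certified — met.
(i): T AND T AND T AND T AND T → true.
(A) no prior violation — holds.
(B) not (Schedule A material) — not satisfied.
So (ii) is not satisfied (T AND F).
(b) = T OR F = true.
(c) weather ok — met.
So (2) is satisfied (T AND T AND T).
(3) site inspected — fails.
Overall = F OR T OR F = true.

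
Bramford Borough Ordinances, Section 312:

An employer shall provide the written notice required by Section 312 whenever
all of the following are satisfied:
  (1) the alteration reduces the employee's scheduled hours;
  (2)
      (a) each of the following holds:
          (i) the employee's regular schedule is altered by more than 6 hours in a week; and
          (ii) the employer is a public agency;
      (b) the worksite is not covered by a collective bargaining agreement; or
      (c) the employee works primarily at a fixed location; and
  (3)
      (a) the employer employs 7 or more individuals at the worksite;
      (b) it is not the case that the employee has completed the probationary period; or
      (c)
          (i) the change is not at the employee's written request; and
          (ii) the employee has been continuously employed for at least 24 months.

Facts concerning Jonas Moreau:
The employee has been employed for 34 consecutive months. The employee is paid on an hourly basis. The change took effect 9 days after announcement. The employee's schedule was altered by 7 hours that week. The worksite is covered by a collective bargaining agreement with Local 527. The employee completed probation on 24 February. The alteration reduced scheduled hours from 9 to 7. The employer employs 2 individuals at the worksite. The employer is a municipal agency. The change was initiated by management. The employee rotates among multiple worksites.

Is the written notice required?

Yes — required.

(1) hours reduced — holds.
(i) schedule shift > 6h — satisfied.
(ii) public agency — holds.
(a): T AND T → true.
(b) no CBA — not satisfied.
(c) fixed location — not satisfied.
(2) = T OR F OR F = true.
(a) ≥ 7 at site — not met.
(b) not (past probation) — fails.
(i) not employee-requested — met.
(ii) tenure ≥ 24 mo. — met.
(c): T AND T → true.
(3): F OR F OR T → true.
Overall = T AND T AND T = true.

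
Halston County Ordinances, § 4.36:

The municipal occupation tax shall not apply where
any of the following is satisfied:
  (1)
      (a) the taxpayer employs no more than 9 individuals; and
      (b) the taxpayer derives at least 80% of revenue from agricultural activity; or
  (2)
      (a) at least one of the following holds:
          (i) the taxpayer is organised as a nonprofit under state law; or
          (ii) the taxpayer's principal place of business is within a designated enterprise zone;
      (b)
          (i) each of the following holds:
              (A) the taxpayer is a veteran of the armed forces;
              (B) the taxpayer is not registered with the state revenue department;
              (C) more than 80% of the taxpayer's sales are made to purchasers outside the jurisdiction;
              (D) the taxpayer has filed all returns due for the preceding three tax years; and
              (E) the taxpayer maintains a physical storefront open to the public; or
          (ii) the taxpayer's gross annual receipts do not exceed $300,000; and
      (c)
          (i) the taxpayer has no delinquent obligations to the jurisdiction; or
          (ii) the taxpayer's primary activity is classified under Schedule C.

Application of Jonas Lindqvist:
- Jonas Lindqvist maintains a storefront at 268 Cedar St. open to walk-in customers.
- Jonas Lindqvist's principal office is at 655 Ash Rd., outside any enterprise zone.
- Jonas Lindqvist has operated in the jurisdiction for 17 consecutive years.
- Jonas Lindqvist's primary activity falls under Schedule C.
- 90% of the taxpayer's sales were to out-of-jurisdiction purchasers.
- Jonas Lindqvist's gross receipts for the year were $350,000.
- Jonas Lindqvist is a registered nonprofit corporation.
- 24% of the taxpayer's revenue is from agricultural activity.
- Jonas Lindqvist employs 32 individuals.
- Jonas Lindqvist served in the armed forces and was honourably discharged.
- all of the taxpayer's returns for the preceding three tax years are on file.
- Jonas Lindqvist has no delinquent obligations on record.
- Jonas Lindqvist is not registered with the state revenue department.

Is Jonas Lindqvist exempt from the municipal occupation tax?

(a) ≤ 9 employees — fails.
(b) ≥80% agricultural — not satisfied.
(1): F AND F → false.
(i) nonprofit — met.
(ii) in enterprise zone — not satisfied.
(a) = T OR F = true.
(A) veteran — met.
(B) not (state-registered) — met.
(C) >80% out-of-jur. sales — satisfied.
(D) returns current — satisfied.
(E) has storefront — met.
(i) = T AND T AND T AND T AND T = true.
(ii) receipts ≤ $300,000 — fails.
(b) = T OR F = true.
(i) no delinquency — satisfied.
(ii) Schedule C activity — satisfied.
(c): T OR T → true.
So (2) is satisfied (T AND T AND T).
Overall = F OR T = true.

Yes — exempt.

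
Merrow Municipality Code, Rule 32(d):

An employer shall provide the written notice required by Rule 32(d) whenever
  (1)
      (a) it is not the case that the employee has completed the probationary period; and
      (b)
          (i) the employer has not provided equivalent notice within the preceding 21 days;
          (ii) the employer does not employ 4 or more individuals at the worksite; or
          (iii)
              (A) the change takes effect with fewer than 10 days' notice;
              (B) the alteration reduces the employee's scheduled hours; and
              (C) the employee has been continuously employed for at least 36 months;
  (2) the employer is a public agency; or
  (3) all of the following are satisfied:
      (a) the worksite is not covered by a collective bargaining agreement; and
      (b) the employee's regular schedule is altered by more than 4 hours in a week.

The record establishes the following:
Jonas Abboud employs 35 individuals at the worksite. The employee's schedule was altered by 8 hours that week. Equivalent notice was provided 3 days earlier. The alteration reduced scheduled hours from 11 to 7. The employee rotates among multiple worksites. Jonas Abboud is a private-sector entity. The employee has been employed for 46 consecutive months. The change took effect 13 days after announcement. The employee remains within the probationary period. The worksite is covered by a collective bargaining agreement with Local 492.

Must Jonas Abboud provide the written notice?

(a) not (past probation) — holds.
(i) no recent notice — not satisfied.
(ii) not (≥ 4 at site) — not met.
(A) < 10 days' notice — not satisfied.
(B) hours reduced — met.
(C) tenure ≥ 36 mo. — satisfied.
So (iii) is not satisfied (F AND T AND T).
(b): F OR F OR F → false.
(1) = T AND F = false.
(2) public agency — not satisfied.
(a) no CBA — fails.
(b) schedule shift > 4h — satisfied.
(3) = F AND T = false.
Overall = F OR F OR F = false.

No — not required.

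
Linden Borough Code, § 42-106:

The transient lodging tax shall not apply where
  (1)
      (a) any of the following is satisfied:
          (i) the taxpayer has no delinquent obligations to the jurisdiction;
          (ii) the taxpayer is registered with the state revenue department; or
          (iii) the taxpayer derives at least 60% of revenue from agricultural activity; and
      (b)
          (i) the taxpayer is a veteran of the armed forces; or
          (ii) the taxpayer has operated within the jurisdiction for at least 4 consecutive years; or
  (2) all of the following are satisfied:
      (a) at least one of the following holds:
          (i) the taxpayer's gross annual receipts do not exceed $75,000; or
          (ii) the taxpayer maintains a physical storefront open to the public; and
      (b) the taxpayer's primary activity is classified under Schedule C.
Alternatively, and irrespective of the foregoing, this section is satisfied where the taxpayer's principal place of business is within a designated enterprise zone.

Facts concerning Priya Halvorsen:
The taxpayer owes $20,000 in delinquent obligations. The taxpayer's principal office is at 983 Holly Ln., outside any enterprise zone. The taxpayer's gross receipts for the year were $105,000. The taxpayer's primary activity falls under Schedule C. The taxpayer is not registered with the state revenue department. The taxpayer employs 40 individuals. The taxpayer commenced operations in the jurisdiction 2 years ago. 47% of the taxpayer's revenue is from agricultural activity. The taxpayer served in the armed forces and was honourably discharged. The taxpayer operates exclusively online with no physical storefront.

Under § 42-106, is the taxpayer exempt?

No — not exempt.

(i) no delinquency — not satisfied.
(ii) state-registered — not met.
(iii) ≥60% agricultural — fails.
(a): F OR F OR F → false.
(i) veteran — met.
(ii) ≥ 4 yrs in jurisdiction — not satisfied.
(b): T OR F → true.
(1): F AND T → false.
(i) receipts ≤ $75,000 — not satisfied.
(ii) has storefront — fails.
(a): F OR F → false.
(b) Schedule C activity — met.
(2): F AND T → false.
So Overall is not satisfied (F OR F).
Exception (in enterprise zone) — not satisfied.
Result: main false OR exception false → false.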